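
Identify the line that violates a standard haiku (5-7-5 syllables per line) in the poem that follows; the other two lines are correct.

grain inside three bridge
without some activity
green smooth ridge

Line 1: grain(1) + inside(2) + three(1) + bridge(1) = 5 ✓
Line 2: without(2) + some(1) + activity(4) = 7 ✓
Line 3: green(1) + smooth(1) + ridge(1) = 3 (expected 5)

The third line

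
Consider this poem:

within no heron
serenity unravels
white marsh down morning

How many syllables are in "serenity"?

4

"serenity" has 4 syllables.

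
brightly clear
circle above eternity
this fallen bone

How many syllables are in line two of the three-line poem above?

Line two: circle(2) + above(2) + eternity(4) = 8

8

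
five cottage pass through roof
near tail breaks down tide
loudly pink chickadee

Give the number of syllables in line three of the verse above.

6

Line three: loudly (2), pink (1), chickadee (3) → 6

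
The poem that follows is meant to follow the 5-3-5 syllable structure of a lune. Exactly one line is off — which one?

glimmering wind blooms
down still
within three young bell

Line 2

Line 1: glimmering(3) + wind(1) + blooms(1) = 5 ✓
Line 2: down(1) + still(1) = 2 (expected 3)
Line 3: within(2) + three(1) + young(1) + bell(1) = 5 ✓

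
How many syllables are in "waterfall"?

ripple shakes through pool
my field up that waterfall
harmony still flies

3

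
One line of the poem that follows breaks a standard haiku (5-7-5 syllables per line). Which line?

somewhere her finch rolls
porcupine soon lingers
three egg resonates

Line 2

Line 1: "somewhere her finch rolls": 2+1+1+1 = 5 ✓
Line 2: "porcupine soon lingers": 3+1+2 = 6 (expected 7)
Line 3: "three egg resonates": 1+1+3 = 5 ✓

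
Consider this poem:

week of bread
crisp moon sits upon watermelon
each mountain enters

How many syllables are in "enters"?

2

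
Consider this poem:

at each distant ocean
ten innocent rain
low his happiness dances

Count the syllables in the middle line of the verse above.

The middle line: ten(1) + innocent(3) + rain(1) = 5

5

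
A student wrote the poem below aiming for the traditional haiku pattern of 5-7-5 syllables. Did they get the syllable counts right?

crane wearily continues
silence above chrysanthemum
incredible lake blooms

Line 1: crane(1) + wearily(3) + continues(3) = 7 (expected 5)
Line 2: silence(2) + above(2) + chrysanthemum(4) = 8 (expected 7)
Line 3: incredible(4) + lake(1) + blooms(1) = 6 (expected 5)

No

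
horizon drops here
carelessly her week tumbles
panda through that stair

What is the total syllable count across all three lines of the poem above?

Line 1: "horizon drops here": 3+1+1 = 5
Line 2: "carelessly her week tumbles": 3+1+1+2 = 7
Line 3: "panda through that stair": 2+1+1+1 = 5
Total: 5 + 7 + 5 = 17

17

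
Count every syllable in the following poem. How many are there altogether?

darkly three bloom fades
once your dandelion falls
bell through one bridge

16

Line 1: darkly(2) + three(1) + bloom(1) + fades(1) = 5
Line 2: once(1) + your(1) + dandelion(4) + falls(1) = 7
Line 3: bell(1) + through(1) + one(1) + bridge(1) = 4
Total: 5 + 7 + 4 = 16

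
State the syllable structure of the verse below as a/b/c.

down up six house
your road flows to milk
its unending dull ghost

Line 1: "down up six house": 1+1+1+1 = 4
Line 2: "your road flows to milk": 1+1+1+1+1 = 5
Line 3: "its unending dull ghost": 1+3+1+1 = 6

4/5/6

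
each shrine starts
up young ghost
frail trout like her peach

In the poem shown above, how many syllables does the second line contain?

3

The second line: up (1), young (1), ghost (1) → 3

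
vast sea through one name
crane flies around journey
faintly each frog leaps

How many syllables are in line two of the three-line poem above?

6

Line two: "crane flies around journey": 1+1+2+2 = 6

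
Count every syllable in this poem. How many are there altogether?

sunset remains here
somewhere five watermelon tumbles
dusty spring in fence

19

Line 1: sunset(2) + remains(2) + here(1) = 5
Line 2: somewhere(2) + five(1) + watermelon(4) + tumbles(2) = 9
Line 3: dusty(2) + spring(1) + in(1) + fence(1) = 5
Total: 5 + 9 + 5 = 19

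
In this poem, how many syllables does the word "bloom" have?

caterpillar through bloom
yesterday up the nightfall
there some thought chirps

1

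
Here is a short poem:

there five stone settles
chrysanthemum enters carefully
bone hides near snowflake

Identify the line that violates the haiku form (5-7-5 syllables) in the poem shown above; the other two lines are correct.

Line 1: "there five stone settles": 1+1+1+2 = 5 ✓
Line 2: "chrysanthemum enters carefully": 4+2+3 = 9 (expected 7)
Line 3: "bone hides near snowflake": 1+1+1+2 = 5 ✓

Line 2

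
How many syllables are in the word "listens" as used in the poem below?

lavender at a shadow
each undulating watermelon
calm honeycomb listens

2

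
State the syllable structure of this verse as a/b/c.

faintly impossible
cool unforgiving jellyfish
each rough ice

6/8/3

Line 1: "faintly impossible": 2+4 = 6
Line 2: "cool unforgiving jellyfish": 1+4+3 = 8
Line 3: "each rough ice": 1+1+1 = 3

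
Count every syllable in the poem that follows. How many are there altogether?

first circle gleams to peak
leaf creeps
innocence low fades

13

Line 1: first(1) + circle(2) + gleams(1) + to(1) + peak(1) = 6
Line 2: leaf(1) + creeps(1) = 2
Line 3: innocence(3) + low(1) + fades(1) = 5
Total: 6 + 2 + 5 = 13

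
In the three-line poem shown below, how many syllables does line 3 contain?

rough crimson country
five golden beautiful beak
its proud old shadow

5

Line 3: "its proud old shadow": 1+1+1+2 = 5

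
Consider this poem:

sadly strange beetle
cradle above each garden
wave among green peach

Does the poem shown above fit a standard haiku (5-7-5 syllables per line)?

Line 1: sadly (2), strange (1), beetle (2) → 5 ✓
Line 2: cradle (2), above (2), each (1), garden (2) → 7 ✓
Line 3: wave (1), among (2), green (1), peach (1) → 5 ✓

Yes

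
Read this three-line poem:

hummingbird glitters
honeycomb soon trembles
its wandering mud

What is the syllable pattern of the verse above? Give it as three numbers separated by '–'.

Line 1: hummingbird (3), glitters (2) → 5
Line 2: honeycomb (3), soon (1), trembles (2) → 6
Line 3: its (1), wandering (3), mud (1) → 5

5–6–5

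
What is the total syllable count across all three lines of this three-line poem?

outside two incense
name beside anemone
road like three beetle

Line 1: "outside two incense": 2+1+2 = 5
Line 2: "name beside anemone": 1+2+4 = 7
Line 3: "road like three beetle": 1+1+1+2 = 5
Total: 5 + 7 + 5 = 17

17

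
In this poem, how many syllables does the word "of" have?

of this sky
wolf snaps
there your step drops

1

"of" has 1 syllable.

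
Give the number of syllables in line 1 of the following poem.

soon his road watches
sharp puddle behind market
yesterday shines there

5

Line 1: "soon his road watches": 1+1+1+2 = 5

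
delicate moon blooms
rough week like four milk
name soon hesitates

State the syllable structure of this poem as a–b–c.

5–5–5

Line 1: delicate(3) + moon(1) + blooms(1) = 5
Line 2: rough(1) + week(1) + like(1) + four(1) + milk(1) = 5
Line 3: name(1) + soon(1) + hesitates(3) = 5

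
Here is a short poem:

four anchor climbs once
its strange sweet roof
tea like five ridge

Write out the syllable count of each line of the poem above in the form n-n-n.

Line 1: "four anchor climbs once": 1+2+1+1 = 5
Line 2: "its strange sweet roof": 1+1+1+1 = 4
Line 3: "tea like five ridge": 1+1+1+1 = 4

5-4-4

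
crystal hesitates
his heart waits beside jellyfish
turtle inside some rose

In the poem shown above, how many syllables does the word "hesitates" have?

"hesitates" has 3 syllables.

3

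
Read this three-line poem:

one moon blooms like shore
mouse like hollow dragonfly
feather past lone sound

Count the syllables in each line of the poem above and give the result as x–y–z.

5–7–5

Line 1: one(1) + moon(1) + blooms(1) + like(1) + shore(1) = 5
Line 2: mouse(1) + like(1) + hollow(2) + dragonfly(3) = 7
Line 3: feather(2) + past(1) + lone(1) + sound(1) = 5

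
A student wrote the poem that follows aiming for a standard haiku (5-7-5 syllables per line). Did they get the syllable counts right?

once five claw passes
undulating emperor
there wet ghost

Line 1: "once five claw passes": 1+1+1+2 = 5 ✓
Line 2: "undulating emperor": 4+3 = 7 ✓
Line 3: "there wet ghost": 1+1+1 = 3 (expected 5)

No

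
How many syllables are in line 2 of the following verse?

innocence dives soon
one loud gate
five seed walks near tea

3

Line 2: "one loud gate": 1+1+1 = 3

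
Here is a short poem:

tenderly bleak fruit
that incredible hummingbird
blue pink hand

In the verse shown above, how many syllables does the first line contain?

5

The first line: tenderly(3) + bleak(1) + fruit(1) = 5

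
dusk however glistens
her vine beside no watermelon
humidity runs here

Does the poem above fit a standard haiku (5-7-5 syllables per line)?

Line 1: dusk(1) + however(3) + glistens(2) = 6 (expected 5)
Line 2: her(1) + vine(1) + beside(2) + no(1) + watermelon(4) = 9 (expected 7)
Line 3: humidity(4) + runs(1) + here(1) = 6 (expected 5)

No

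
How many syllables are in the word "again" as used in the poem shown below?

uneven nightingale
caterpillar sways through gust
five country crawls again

2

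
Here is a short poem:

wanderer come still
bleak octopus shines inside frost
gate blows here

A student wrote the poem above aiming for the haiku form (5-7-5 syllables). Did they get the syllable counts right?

Line 1: wanderer (3), come (1), still (1) → 5 ✓
Line 2: bleak (1), octopus (3), shines (1), inside (2), frost (1) → 8 (expected 7)
Line 3: gate (1), blows (1), here (1) → 3 (expected 5)

No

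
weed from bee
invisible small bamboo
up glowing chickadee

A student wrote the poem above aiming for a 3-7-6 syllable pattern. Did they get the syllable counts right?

Line 1: weed(1) + from(1) + bee(1) = 3 ✓
Line 2: invisible(4) + small(1) + bamboo(2) = 7 ✓
Line 3: up(1) + glowing(2) + chickadee(3) = 6 ✓

Yes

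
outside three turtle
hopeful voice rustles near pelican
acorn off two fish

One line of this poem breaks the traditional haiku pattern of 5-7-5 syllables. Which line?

The second line

Line 1: outside(2) + three(1) + turtle(2) = 5 ✓
Line 2: hopeful(2) + voice(1) + rustles(2) + near(1) + pelican(3) = 9 (expected 7)
Line 3: acorn(2) + off(1) + two(1) + fish(1) = 5 ✓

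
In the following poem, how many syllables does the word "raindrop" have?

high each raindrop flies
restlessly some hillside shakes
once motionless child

2

"raindrop" has 2 syllables.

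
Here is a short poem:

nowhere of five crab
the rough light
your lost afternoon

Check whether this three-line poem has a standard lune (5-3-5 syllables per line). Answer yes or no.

Line 1: nowhere(2) + of(1) + five(1) + crab(1) = 5 ✓
Line 2: the(1) + rough(1) + light(1) = 3 ✓
Line 3: your(1) + lost(1) + afternoon(3) = 5 ✓

Yes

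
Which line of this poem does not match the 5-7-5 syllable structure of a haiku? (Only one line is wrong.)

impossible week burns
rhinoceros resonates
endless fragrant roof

Line 1: "impossible week burns": 4+1+1 = 6 (expected 5)
Line 2: "rhinoceros resonates": 4+3 = 7 ✓
Line 3: "endless fragrant roof": 2+2+1 = 5 ✓

Line 1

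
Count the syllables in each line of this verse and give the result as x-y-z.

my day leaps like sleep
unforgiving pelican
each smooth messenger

5-7-5

Line 1: my(1) + day(1) + leaps(1) + like(1) + sleep(1) = 5
Line 2: unforgiving(4) + pelican(3) = 7
Line 3: each(1) + smooth(1) + messenger(3) = 5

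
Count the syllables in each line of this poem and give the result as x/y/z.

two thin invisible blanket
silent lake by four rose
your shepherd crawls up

8/6/5

Line 1: two (1), thin (1), invisible (4), blanket (2) → 8
Line 2: silent (2), lake (1), by (1), four (1), rose (1) → 6
Line 3: your (1), shepherd (2), crawls (1), up (1) → 5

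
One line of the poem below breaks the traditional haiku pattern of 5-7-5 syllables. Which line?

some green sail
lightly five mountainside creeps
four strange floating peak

Line 1

Line 1: some(1) + green(1) + sail(1) = 3 (expected 5)
Line 2: lightly(2) + five(1) + mountainside(3) + creeps(1) = 7 ✓
Line 3: four(1) + strange(1) + floating(2) + peak(1) = 5 ✓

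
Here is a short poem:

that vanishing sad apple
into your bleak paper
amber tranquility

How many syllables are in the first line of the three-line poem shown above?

The first line: "that vanishing sad apple": 1+3+1+2 = 7

7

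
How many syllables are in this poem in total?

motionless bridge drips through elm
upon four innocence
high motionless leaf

18

Line 1: motionless(3) + bridge(1) + drips(1) + through(1) + elm(1) = 7
Line 2: upon(2) + four(1) + innocence(3) = 6
Line 3: high(1) + motionless(3) + leaf(1) = 5
Total: 7 + 6 + 5 = 18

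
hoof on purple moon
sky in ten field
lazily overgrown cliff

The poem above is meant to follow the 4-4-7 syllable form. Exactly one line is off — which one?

The first line

Line 1: hoof (1), on (1), purple (2), moon (1) → 5 (expected 4)
Line 2: sky (1), in (1), ten (1), field (1) → 4 ✓
Line 3: lazily (3), overgrown (3), cliff (1) → 7 ✓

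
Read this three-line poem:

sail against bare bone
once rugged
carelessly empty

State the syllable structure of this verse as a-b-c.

Line 1: sail (1), against (2), bare (1), bone (1) → 5
Line 2: once (1), rugged (2) → 3
Line 3: carelessly (3), empty (2) → 5

5-3-5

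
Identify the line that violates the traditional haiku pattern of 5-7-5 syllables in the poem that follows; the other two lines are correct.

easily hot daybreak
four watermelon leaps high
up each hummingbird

Line 1

Line 1: "easily hot daybreak": 3+1+2 = 6 (expected 5)
Line 2: "four watermelon leaps high": 1+4+1+1 = 7 ✓
Line 3: "up each hummingbird": 1+1+3 = 5 ✓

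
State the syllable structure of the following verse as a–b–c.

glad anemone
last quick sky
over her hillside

5–3–5

Line 1: glad(1) + anemone(4) = 5
Line 2: last(1) + quick(1) + sky(1) = 3
Line 3: over(2) + her(1) + hillside(2) = 5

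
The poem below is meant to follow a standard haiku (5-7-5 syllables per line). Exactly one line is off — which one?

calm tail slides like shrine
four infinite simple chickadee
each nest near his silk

Line 2

Line 1: "calm tail slides like shrine": 1+1+1+1+1 = 5 ✓
Line 2: "four infinite simple chickadee": 1+3+2+3 = 9 (expected 7)
Line 3: "each nest near his silk": 1+1+1+1+1 = 5 ✓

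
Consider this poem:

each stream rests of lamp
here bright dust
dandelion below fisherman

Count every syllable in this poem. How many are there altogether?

17

Line 1: each(1) + stream(1) + rests(1) + of(1) + lamp(1) = 5
Line 2: here(1) + bright(1) + dust(1) = 3
Line 3: dandelion(4) + below(2) + fisherman(3) = 9
Total: 5 + 3 + 9 = 17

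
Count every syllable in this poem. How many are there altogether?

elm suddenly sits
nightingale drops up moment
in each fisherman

Line 1: elm (1), suddenly (3), sits (1) → 5
Line 2: nightingale (3), drops (1), up (1), moment (2) → 7
Line 3: in (1), each (1), fisherman (3) → 5
Total: 5 + 7 + 5 = 17

17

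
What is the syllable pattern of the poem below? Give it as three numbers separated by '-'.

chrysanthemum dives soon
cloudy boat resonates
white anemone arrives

6-6-7

Line 1: "chrysanthemum dives soon": 4+1+1 = 6
Line 2: "cloudy boat resonates": 2+1+3 = 6
Line 3: "white anemone arrives": 1+4+2 = 7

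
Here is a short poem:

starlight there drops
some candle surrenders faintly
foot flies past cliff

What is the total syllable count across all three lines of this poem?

Line 1: starlight (2), there (1), drops (1) → 4
Line 2: some (1), candle (2), surrenders (3), faintly (2) → 8
Line 3: foot (1), flies (1), past (1), cliff (1) → 4
Total: 4 + 8 + 4 = 16

16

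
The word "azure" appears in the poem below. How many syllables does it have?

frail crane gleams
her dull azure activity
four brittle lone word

2

"azure" has 2 syllables.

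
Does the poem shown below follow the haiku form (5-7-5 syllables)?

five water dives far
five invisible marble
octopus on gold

Line 1: five (1), water (2), dives (1), far (1) → 5 ✓
Line 2: five (1), invisible (4), marble (2) → 7 ✓
Line 3: octopus (3), on (1), gold (1) → 5 ✓

Yes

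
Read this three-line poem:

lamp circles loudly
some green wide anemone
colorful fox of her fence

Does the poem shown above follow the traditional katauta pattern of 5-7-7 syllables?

Yes

Line 1: lamp (1), circles (2), loudly (2) → 5 ✓
Line 2: some (1), green (1), wide (1), anemone (4) → 7 ✓
Line 3: colorful (3), fox (1), of (1), her (1), fence (1) → 7 ✓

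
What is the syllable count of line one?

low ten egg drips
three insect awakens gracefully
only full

Line one: low(1) + ten(1) + egg(1) + drips(1) = 4

4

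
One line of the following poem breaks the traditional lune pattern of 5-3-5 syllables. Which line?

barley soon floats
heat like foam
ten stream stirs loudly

Line 1

Line 1: barley(2) + soon(1) + floats(1) = 4 (expected 5)
Line 2: heat(1) + like(1) + foam(1) = 3 ✓
Line 3: ten(1) + stream(1) + stirs(1) + loudly(2) = 5 ✓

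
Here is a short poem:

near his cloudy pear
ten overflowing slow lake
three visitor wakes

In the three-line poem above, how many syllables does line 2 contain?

Line 2: ten (1), overflowing (4), slow (1), lake (1) → 7

7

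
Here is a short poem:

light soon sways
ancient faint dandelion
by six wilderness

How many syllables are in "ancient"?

2

"ancient" has 2 syllables.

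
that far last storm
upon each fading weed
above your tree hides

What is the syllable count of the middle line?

6

The middle line: upon(2) + each(1) + fading(2) + weed(1) = 6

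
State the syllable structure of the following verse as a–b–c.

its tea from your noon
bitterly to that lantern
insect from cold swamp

Line 1: its(1) + tea(1) + from(1) + your(1) + noon(1) = 5
Line 2: bitterly(3) + to(1) + that(1) + lantern(2) = 7
Line 3: insect(2) + from(1) + cold(1) + swamp(1) = 5

5–7–5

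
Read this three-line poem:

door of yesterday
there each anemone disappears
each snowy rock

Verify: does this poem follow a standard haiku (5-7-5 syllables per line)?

Line 1: "door of yesterday": 1+1+3 = 5 ✓
Line 2: "there each anemone disappears": 1+1+4+3 = 9 (expected 7)
Line 3: "each snowy rock": 1+2+1 = 4 (expected 5)

No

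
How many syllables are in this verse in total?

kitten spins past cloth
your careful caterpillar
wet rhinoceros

17

Line 1: "kitten spins past cloth": 2+1+1+1 = 5
Line 2: "your careful caterpillar": 1+2+4 = 7
Line 3: "wet rhinoceros": 1+4 = 5
Total: 5 + 7 + 5 = 17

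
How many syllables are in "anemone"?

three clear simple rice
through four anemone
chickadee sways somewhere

4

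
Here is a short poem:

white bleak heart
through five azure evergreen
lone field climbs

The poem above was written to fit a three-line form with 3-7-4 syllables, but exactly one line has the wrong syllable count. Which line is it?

Line 3

Line 1: white (1), bleak (1), heart (1) → 3 ✓
Line 2: through (1), five (1), azure (2), evergreen (3) → 7 ✓
Line 3: lone (1), field (1), climbs (1) → 3 (expected 4)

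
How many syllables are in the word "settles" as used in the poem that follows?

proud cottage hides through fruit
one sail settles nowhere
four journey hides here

2

"settles" has 2 syllables.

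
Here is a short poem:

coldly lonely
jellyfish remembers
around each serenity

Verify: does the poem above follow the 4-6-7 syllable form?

Line 1: "coldly lonely": 2+2 = 4 ✓
Line 2: "jellyfish remembers": 3+3 = 6 ✓
Line 3: "around each serenity": 2+1+4 = 7 ✓

Yes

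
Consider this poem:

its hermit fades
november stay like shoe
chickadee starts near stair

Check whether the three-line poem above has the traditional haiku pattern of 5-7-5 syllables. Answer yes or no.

No

Line 1: its(1) + hermit(2) + fades(1) = 4 (expected 5)
Line 2: november(3) + stay(1) + like(1) + shoe(1) = 6 (expected 7)
Line 3: chickadee(3) + starts(1) + near(1) + stair(1) = 6 (expected 5)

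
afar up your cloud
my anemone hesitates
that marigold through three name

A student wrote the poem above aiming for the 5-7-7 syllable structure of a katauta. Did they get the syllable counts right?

No

Line 1: afar (2), up (1), your (1), cloud (1) → 5 ✓
Line 2: my (1), anemone (4), hesitates (3) → 8 (expected 7)
Line 3: that (1), marigold (3), through (1), three (1), name (1) → 7 ✓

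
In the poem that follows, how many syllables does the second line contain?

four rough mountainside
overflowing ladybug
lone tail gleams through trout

The second line: "overflowing ladybug": 4+3 = 7

7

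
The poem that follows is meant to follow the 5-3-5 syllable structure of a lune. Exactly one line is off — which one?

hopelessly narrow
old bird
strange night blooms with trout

Line 1: hopelessly(3) + narrow(2) = 5 ✓
Line 2: old(1) + bird(1) = 2 (expected 3)
Line 3: strange(1) + night(1) + blooms(1) + with(1) + trout(1) = 5 ✓

Line 2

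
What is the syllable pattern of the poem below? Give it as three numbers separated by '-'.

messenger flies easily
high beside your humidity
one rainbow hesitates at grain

7-8-8

Line 1: messenger (3), flies (1), easily (3) → 7
Line 2: high (1), beside (2), your (1), humidity (4) → 8
Line 3: one (1), rainbow (2), hesitates (3), at (1), grain (1) → 8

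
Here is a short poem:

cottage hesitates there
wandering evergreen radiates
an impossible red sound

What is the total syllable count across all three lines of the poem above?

Line 1: cottage(2) + hesitates(3) + there(1) = 6
Line 2: wandering(3) + evergreen(3) + radiates(3) = 9
Line 3: an(1) + impossible(4) + red(1) + sound(1) = 7
Total: 6 + 9 + 7 = 22

22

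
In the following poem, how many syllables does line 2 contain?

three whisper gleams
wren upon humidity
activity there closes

Line 2: "wren upon humidity": 1+2+4 = 7

7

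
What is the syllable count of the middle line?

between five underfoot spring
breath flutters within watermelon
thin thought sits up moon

The middle line: breath(1) + flutters(2) + within(2) + watermelon(4) = 9

9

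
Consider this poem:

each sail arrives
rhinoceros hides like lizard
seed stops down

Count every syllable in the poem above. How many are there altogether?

15

Line 1: each (1), sail (1), arrives (2) → 4
Line 2: rhinoceros (4), hides (1), like (1), lizard (2) → 8
Line 3: seed (1), stops (1), down (1) → 3
Total: 4 + 8 + 3 = 15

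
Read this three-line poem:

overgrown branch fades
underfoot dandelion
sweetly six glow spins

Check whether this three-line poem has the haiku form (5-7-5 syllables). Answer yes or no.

Line 1: "overgrown branch fades": 3+1+1 = 5 ✓
Line 2: "underfoot dandelion": 3+4 = 7 ✓
Line 3: "sweetly six glow spins": 2+1+1+1 = 5 ✓

Yes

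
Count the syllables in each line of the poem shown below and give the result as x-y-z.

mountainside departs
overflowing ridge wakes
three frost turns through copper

Line 1: mountainside(3) + departs(2) = 5
Line 2: overflowing(4) + ridge(1) + wakes(1) = 6
Line 3: three(1) + frost(1) + turns(1) + through(1) + copper(2) = 6

5-6-6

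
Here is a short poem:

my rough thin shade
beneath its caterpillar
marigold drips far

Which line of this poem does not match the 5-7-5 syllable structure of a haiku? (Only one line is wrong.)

Line 1: my (1), rough (1), thin (1), shade (1) → 4 (expected 5)
Line 2: beneath (2), its (1), caterpillar (4) → 7 ✓
Line 3: marigold (3), drips (1), far (1) → 5 ✓

Line 1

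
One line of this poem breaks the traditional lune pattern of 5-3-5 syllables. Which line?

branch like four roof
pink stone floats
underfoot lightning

Line 1: branch (1), like (1), four (1), roof (1) → 4 (expected 5)
Line 2: pink (1), stone (1), floats (1) → 3 ✓
Line 3: underfoot (3), lightning (2) → 5 ✓

The first line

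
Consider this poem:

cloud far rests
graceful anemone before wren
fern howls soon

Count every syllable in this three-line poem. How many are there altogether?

15

Line 1: cloud (1), far (1), rests (1) → 3
Line 2: graceful (2), anemone (4), before (2), wren (1) → 9
Line 3: fern (1), howls (1), soon (1) → 3
Total: 3 + 9 + 3 = 15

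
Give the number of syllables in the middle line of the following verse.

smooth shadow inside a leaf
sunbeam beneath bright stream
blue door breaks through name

The middle line: sunbeam (2), beneath (2), bright (1), stream (1) → 6

6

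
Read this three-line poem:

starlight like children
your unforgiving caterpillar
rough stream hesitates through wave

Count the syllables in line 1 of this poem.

5

Line 1: "starlight like children": 2+1+2 = 5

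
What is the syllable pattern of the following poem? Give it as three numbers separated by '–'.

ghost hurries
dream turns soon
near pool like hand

3–3–4

Line 1: ghost(1) + hurries(2) = 3
Line 2: dream(1) + turns(1) + soon(1) = 3
Line 3: near(1) + pool(1) + like(1) + hand(1) = 4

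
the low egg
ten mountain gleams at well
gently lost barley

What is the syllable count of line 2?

Line 2: "ten mountain gleams at well": 1+2+1+1+1 = 6

6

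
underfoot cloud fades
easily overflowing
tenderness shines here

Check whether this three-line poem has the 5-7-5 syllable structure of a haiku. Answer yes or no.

Line 1: underfoot(3) + cloud(1) + fades(1) = 5 ✓
Line 2: easily(3) + overflowing(4) = 7 ✓
Line 3: tenderness(3) + shines(1) + here(1) = 5 ✓

Yes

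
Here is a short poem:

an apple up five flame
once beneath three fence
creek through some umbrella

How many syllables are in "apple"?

2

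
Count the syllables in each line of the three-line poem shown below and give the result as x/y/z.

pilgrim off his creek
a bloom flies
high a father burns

Line 1: pilgrim (2), off (1), his (1), creek (1) → 5
Line 2: a (1), bloom (1), flies (1) → 3
Line 3: high (1), a (1), father (2), burns (1) → 5

5/3/5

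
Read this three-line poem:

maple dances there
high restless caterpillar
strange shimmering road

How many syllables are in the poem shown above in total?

Line 1: maple (2), dances (2), there (1) → 5
Line 2: high (1), restless (2), caterpillar (4) → 7
Line 3: strange (1), shimmering (3), road (1) → 5
Total: 5 + 7 + 5 = 17

17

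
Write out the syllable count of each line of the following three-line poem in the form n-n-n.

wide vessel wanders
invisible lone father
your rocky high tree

Line 1: "wide vessel wanders": 1+2+2 = 5
Line 2: "invisible lone father": 4+1+2 = 7
Line 3: "your rocky high tree": 1+2+1+1 = 5

5-7-5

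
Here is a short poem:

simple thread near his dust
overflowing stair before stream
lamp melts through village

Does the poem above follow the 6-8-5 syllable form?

Line 1: simple (2), thread (1), near (1), his (1), dust (1) → 6 ✓
Line 2: overflowing (4), stair (1), before (2), stream (1) → 8 ✓
Line 3: lamp (1), melts (1), through (1), village (2) → 5 ✓

Yes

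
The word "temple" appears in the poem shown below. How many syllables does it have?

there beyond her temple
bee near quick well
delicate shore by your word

2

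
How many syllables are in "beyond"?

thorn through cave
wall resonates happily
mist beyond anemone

2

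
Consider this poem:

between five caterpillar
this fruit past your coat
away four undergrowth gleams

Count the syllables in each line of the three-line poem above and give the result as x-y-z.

7-5-7

Line 1: "between five caterpillar": 2+1+4 = 7
Line 2: "this fruit past your coat": 1+1+1+1+1 = 5
Line 3: "away four undergrowth gleams": 2+1+3+1 = 7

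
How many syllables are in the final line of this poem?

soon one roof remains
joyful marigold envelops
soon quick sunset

The final line: "soon quick sunset": 1+1+2 = 4

4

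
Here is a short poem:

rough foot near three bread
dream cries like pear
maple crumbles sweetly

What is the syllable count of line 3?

Line 3: "maple crumbles sweetly": 2+2+2 = 6

6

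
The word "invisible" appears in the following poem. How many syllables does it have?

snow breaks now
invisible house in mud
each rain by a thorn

"invisible" has 4 syllables.

4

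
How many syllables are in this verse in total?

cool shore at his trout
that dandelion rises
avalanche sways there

17

Line 1: cool (1), shore (1), at (1), his (1), trout (1) → 5
Line 2: that (1), dandelion (4), rises (2) → 7
Line 3: avalanche (3), sways (1), there (1) → 5
Total: 5 + 7 + 5 = 17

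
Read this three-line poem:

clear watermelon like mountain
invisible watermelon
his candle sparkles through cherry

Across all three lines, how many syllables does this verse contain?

Line 1: clear (1), watermelon (4), like (1), mountain (2) → 8
Line 2: invisible (4), watermelon (4) → 8
Line 3: his (1), candle (2), sparkles (2), through (1), cherry (2) → 8
Total: 8 + 8 + 8 = 24

24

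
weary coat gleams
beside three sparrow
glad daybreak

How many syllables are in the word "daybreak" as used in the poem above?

2

"daybreak" has 2 syllables.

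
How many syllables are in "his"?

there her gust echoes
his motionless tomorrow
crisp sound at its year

1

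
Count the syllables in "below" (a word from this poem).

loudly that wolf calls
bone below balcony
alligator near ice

2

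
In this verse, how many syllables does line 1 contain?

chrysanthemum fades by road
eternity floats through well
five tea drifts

Line 1: chrysanthemum(4) + fades(1) + by(1) + road(1) = 7

7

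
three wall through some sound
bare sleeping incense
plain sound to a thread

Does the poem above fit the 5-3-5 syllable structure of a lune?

Line 1: three(1) + wall(1) + through(1) + some(1) + sound(1) = 5 ✓
Line 2: bare(1) + sleeping(2) + incense(2) = 5 (expected 3)
Line 3: plain(1) + sound(1) + to(1) + a(1) + thread(1) = 5 ✓

No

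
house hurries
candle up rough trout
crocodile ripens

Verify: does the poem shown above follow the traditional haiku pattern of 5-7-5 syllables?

Line 1: house (1), hurries (2) → 3 (expected 5)
Line 2: candle (2), up (1), rough (1), trout (1) → 5 (expected 7)
Line 3: crocodile (3), ripens (2) → 5 ✓

No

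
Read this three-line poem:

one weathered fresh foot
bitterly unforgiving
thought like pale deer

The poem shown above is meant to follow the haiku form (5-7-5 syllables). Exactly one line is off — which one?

Line 3

Line 1: "one weathered fresh foot": 1+2+1+1 = 5 ✓
Line 2: "bitterly unforgiving": 3+4 = 7 ✓
Line 3: "thought like pale deer": 1+1+1+1 = 4 (expected 5)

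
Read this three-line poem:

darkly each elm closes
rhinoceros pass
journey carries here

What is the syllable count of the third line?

5

The third line: "journey carries here": 2+2+1 = 5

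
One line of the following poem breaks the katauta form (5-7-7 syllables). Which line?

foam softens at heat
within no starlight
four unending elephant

Line 1: "foam softens at heat": 1+2+1+1 = 5 ✓
Line 2: "within no starlight": 2+1+2 = 5 (expected 7)
Line 3: "four unending elephant": 1+3+3 = 7 ✓

Line 2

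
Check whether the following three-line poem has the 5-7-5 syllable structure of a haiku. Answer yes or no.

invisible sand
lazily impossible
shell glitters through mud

Line 1: "invisible sand": 4+1 = 5 ✓
Line 2: "lazily impossible": 3+4 = 7 ✓
Line 3: "shell glitters through mud": 1+2+1+1 = 5 ✓

Yes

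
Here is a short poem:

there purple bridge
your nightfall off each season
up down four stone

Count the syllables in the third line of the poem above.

The third line: "up down four stone": 1+1+1+1 = 4

4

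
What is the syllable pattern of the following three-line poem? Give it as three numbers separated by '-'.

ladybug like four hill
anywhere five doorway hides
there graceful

Line 1: ladybug(3) + like(1) + four(1) + hill(1) = 6
Line 2: anywhere(3) + five(1) + doorway(2) + hides(1) = 7
Line 3: there(1) + graceful(2) = 3

6-7-3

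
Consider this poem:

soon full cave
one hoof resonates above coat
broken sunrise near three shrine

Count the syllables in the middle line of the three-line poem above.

The middle line: one (1), hoof (1), resonates (3), above (2), coat (1) → 8

8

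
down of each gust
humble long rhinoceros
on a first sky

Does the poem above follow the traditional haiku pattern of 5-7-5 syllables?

No

Line 1: down (1), of (1), each (1), gust (1) → 4 (expected 5)
Line 2: humble (2), long (1), rhinoceros (4) → 7 ✓
Line 3: on (1), a (1), first (1), sky (1) → 4 (expected 5)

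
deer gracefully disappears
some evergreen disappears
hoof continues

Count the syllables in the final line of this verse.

The final line: "hoof continues": 1+3 = 4

4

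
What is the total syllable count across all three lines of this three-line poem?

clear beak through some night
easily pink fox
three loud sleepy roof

15

Line 1: clear (1), beak (1), through (1), some (1), night (1) → 5
Line 2: easily (3), pink (1), fox (1) → 5
Line 3: three (1), loud (1), sleepy (2), roof (1) → 5
Total: 5 + 5 + 5 = 15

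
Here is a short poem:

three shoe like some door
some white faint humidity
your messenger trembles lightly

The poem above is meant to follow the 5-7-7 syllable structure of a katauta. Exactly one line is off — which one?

The third line

Line 1: three(1) + shoe(1) + like(1) + some(1) + door(1) = 5 ✓
Line 2: some(1) + white(1) + faint(1) + humidity(4) = 7 ✓
Line 3: your(1) + messenger(3) + trembles(2) + lightly(2) = 8 (expected 7)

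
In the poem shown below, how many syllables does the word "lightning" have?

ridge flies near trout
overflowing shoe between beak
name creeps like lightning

2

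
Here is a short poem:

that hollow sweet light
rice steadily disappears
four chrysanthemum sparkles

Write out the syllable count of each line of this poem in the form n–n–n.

5–7–7

Line 1: that (1), hollow (2), sweet (1), light (1) → 5
Line 2: rice (1), steadily (3), disappears (3) → 7
Line 3: four (1), chrysanthemum (4), sparkles (2) → 7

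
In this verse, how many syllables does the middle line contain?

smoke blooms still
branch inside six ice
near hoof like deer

5

The middle line: "branch inside six ice": 1+2+1+1 = 5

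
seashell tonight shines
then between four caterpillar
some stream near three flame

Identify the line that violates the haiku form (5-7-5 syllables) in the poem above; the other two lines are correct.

Line 1: "seashell tonight shines": 2+2+1 = 5 ✓
Line 2: "then between four caterpillar": 1+2+1+4 = 8 (expected 7)
Line 3: "some stream near three flame": 1+1+1+1+1 = 5 ✓

Line 2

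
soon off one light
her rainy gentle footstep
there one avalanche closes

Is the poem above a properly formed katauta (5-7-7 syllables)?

No

Line 1: "soon off one light": 1+1+1+1 = 4 (expected 5)
Line 2: "her rainy gentle footstep": 1+2+2+2 = 7 ✓
Line 3: "there one avalanche closes": 1+1+3+2 = 7 ✓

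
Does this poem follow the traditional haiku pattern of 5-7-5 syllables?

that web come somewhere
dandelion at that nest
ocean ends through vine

Yes

Line 1: that(1) + web(1) + come(1) + somewhere(2) = 5 ✓
Line 2: dandelion(4) + at(1) + that(1) + nest(1) = 7 ✓
Line 3: ocean(2) + ends(1) + through(1) + vine(1) = 5 ✓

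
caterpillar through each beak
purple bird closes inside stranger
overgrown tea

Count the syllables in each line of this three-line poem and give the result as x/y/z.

Line 1: caterpillar (4), through (1), each (1), beak (1) → 7
Line 2: purple (2), bird (1), closes (2), inside (2), stranger (2) → 9
Line 3: overgrown (3), tea (1) → 4

7/9/4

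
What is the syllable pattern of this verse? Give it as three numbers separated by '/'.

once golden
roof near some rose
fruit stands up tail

Line 1: "once golden": 1+2 = 3
Line 2: "roof near some rose": 1+1+1+1 = 4
Line 3: "fruit stands up tail": 1+1+1+1 = 4

3/4/4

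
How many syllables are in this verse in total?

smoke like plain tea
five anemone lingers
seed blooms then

Line 1: smoke (1), like (1), plain (1), tea (1) → 4
Line 2: five (1), anemone (4), lingers (2) → 7
Line 3: seed (1), blooms (1), then (1) → 3
Total: 4 + 7 + 3 = 14

14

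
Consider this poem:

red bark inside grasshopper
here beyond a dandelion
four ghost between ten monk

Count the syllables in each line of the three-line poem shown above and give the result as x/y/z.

7/8/6

Line 1: "red bark inside grasshopper": 1+1+2+3 = 7
Line 2: "here beyond a dandelion": 1+2+1+4 = 8
Line 3: "four ghost between ten monk": 1+1+2+1+1 = 6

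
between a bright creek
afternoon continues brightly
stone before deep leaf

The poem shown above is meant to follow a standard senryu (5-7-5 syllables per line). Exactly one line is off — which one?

Line 1: between(2) + a(1) + bright(1) + creek(1) = 5 ✓
Line 2: afternoon(3) + continues(3) + brightly(2) = 8 (expected 7)
Line 3: stone(1) + before(2) + deep(1) + leaf(1) = 5 ✓

The second line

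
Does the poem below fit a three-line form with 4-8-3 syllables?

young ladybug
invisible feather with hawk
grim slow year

Line 1: young (1), ladybug (3) → 4 ✓
Line 2: invisible (4), feather (2), with (1), hawk (1) → 8 ✓
Line 3: grim (1), slow (1), year (1) → 3 ✓

Yes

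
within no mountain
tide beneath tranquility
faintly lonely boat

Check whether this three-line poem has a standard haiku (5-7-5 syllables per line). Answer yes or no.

Line 1: "within no mountain": 2+1+2 = 5 ✓
Line 2: "tide beneath tranquility": 1+2+4 = 7 ✓
Line 3: "faintly lonely boat": 2+2+1 = 5 ✓

Yes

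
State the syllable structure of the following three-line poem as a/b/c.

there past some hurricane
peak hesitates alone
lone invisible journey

Line 1: there (1), past (1), some (1), hurricane (3) → 6
Line 2: peak (1), hesitates (3), alone (2) → 6
Line 3: lone (1), invisible (4), journey (2) → 7

6/6/7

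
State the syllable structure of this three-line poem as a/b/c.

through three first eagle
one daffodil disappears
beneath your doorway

Line 1: "through three first eagle": 1+1+1+2 = 5
Line 2: "one daffodil disappears": 1+3+3 = 7
Line 3: "beneath your doorway": 2+1+2 = 5

5/7/5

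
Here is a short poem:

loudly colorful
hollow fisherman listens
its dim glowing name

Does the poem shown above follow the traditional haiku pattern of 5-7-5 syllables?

Yes

Line 1: loudly(2) + colorful(3) = 5 ✓
Line 2: hollow(2) + fisherman(3) + listens(2) = 7 ✓
Line 3: its(1) + dim(1) + glowing(2) + name(1) = 5 ✓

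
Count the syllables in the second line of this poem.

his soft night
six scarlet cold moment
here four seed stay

6

The second line: "six scarlet cold moment": 1+2+1+2 = 6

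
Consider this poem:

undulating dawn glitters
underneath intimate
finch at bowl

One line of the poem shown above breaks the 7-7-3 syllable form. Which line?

Line 2

Line 1: undulating(4) + dawn(1) + glitters(2) = 7 ✓
Line 2: underneath(3) + intimate(3) = 6 (expected 7)
Line 3: finch(1) + at(1) + bowl(1) = 3 ✓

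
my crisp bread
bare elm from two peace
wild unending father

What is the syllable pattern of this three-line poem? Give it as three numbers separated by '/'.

3/5/6

Line 1: "my crisp bread": 1+1+1 = 3
Line 2: "bare elm from two peace": 1+1+1+1+1 = 5
Line 3: "wild unending father": 1+3+2 = 6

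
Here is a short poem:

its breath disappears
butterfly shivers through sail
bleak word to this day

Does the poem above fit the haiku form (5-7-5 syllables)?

Line 1: "its breath disappears": 1+1+3 = 5 ✓
Line 2: "butterfly shivers through sail": 3+2+1+1 = 7 ✓
Line 3: "bleak word to this day": 1+1+1+1+1 = 5 ✓

Yes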